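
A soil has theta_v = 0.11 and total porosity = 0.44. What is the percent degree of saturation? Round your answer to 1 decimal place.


Step 1: S = 100 * theta_v / n
Step 2: S = 100 * 0.11 / 0.44
Step 3: S = 25.0%

25.0


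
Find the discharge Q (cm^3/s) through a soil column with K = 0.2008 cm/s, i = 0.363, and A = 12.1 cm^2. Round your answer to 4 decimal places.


Step 1: Apply Darcy's law: Q = K * i * A
Step 2: Q = 0.2008 * 0.363 * 12.1
Step 3: Q = 0.882 cm^3/s

0.882


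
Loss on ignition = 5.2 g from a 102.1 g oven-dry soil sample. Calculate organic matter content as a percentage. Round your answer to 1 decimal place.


Step 1: OM% = 100 * LOI / sample mass
Step 2: OM = 100 * 5.2 / 102.1
Step 3: OM = 5.1%

5.1


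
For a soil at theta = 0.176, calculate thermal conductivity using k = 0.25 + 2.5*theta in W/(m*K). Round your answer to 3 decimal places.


Step 1: k = 0.25 + 2.5 * theta
Step 2: k = 0.25 + 2.5 * 0.176
Step 3: k = 0.25 + 0.44
Step 4: k = 0.69 W/(m*K)

0.69


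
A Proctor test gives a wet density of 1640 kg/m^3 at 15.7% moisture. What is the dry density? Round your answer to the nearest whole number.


Step 1: Dry density = wet density / (1 + w/100)
Step 2: Dry density = 1640 / (1 + 15.7/100)
Step 3: Dry density = 1640 / 1.157
Step 4: Dry density = 1417 kg/m^3

1417


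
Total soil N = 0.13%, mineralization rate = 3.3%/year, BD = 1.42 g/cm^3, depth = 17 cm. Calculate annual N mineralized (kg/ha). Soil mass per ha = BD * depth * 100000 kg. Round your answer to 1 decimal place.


Step 1: Soil mass per ha = BD * depth * 100000 = 1.42 * 17 * 100000 = 2414000 kg
Step 2: Total N pool = soil mass * N%/100 = 2414000 * 0.13/100 = 3138.2 kg/ha
Step 3: N mineralized = N pool * rate%/100 = 3138.2 * 3.3/100 = 103.6 kg/ha/yr

103.6


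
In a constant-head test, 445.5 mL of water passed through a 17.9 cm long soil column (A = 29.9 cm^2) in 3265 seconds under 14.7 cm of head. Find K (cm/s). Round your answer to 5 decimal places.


Step 1: K = Q * L / (A * t * h)
Step 2: Numerator = 445.5 * 17.9 = 7974.45
Step 3: Denominator = 29.9 * 3265 * 14.7 = 1435065.45
Step 4: K = 7974.45 / 1435065.45 = 0.00556 cm/s

0.00556


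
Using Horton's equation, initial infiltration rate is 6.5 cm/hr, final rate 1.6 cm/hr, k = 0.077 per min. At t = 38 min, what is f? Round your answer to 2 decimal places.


Step 1: f = fc + (f0 - fc) * exp(-k * t)
Step 2: exp(-0.077 * 38) = 0.053611
Step 3: f = 1.6 + (6.5 - 1.6) * 0.053611
Step 4: f = 1.6 + 4.9 * 0.053611
Step 5: f = 1.86 cm/hr

1.86


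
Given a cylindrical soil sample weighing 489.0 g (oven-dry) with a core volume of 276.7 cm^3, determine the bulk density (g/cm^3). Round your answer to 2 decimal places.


Step 1: Identify the formula: BD = dry mass / volume
Step 2: Substitute values: BD = 489.0 / 276.7
Step 3: BD = 1.77 g/cm^3

1.77


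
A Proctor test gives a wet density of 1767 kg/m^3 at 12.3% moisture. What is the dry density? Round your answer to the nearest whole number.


Step 1: Dry density = wet density / (1 + w/100)
Step 2: Dry density = 1767 / (1 + 12.3/100)
Step 3: Dry density = 1767 / 1.123
Step 4: Dry density = 1573 kg/m^3

1573


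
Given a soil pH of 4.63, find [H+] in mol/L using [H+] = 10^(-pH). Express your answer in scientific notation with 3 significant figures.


Step 1: [H+] = 10^(-pH)
Step 2: [H+] = 10^(-4.63)
Step 3: [H+] = 2.34e-05 mol/L

2.34e-05


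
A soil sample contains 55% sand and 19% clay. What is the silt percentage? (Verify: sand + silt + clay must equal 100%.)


Step 1: sand + silt + clay = 100%
Step 2: silt = 100 - sand - clay
Step 3: silt = 100 - 55 - 19
Step 4: silt = 26%

26


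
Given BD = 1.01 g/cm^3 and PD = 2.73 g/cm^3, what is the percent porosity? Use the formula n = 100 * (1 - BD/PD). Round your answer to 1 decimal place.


Step 1: Formula: n = 100 * (1 - BD / PD)
Step 2: n = 100 * (1 - 1.01 / 2.73)
Step 3: n = 100 * (1 - 0.36996)
Step 4: n = 63.0%

63.0


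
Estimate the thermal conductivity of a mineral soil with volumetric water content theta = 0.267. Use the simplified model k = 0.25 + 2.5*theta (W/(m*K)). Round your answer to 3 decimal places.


Step 1: k = 0.25 + 2.5 * theta
Step 2: k = 0.25 + 2.5 * 0.267
Step 3: k = 0.25 + 0.668
Step 4: k = 0.918 W/(m*K)

0.918


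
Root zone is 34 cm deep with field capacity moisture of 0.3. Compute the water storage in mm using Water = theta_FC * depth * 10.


Step 1: Water (mm) = theta_FC * depth (cm) * 10
Step 2: Water = 0.3 * 34 * 10
Step 3: Water = 102.0 mm

102.0


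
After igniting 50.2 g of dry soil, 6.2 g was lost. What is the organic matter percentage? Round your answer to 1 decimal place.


Step 1: OM% = 100 * LOI / sample mass
Step 2: OM = 100 * 6.2 / 50.2
Step 3: OM = 12.4%

12.4


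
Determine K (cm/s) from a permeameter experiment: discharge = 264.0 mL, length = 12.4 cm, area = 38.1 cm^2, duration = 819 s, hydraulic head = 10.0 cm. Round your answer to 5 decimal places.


Step 1: K = Q * L / (A * t * h)
Step 2: Numerator = 264.0 * 12.4 = 3273.6
Step 3: Denominator = 38.1 * 819 * 10.0 = 312039.0
Step 4: K = 3273.6 / 312039.0 = 0.01049 cm/s

0.01049


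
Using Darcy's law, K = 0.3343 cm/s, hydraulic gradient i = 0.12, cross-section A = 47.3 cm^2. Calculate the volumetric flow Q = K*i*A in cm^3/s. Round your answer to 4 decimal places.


Step 1: Apply Darcy's law: Q = K * i * A
Step 2: Q = 0.3343 * 0.12 * 47.3
Step 3: Q = 1.8975 cm^3/s

1.8975


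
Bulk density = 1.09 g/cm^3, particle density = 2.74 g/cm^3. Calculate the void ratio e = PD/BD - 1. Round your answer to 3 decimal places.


Step 1: e = PD / BD - 1
Step 2: e = 2.74 / 1.09 - 1
Step 3: e = 2.51376 - 1
Step 4: e = 1.514

1.514


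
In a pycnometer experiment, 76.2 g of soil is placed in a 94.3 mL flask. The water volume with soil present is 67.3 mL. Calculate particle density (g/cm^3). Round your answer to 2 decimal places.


Step 1: Volume of solids = flask volume - water volume with soil
Step 2: V_solids = 94.3 - 67.3 = 27.0 mL
Step 3: Particle density = mass / V_solids = 76.2 / 27.0 = 2.82 g/cm^3

2.82


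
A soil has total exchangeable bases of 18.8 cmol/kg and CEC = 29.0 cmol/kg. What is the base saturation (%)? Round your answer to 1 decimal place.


Step 1: BS = 100 * (sum of bases) / CEC
Step 2: BS = 100 * 18.8 / 29.0
Step 3: BS = 64.8%

64.8


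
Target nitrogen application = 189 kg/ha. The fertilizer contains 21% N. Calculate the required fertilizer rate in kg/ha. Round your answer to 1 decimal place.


Step 1: Fertilizer rate = target N / (N content / 100)
Step 2: Rate = 189 / (21 / 100)
Step 3: Rate = 189 / 0.21
Step 4: Rate = 900.0 kg/ha

900.0


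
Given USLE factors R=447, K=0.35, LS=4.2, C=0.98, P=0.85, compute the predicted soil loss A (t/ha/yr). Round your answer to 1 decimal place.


Step 1: A = R * K * LS * C * P
Step 2: R * K = 447 * 0.35 = 156.45
Step 3: (R*K) * LS = 156.45 * 4.2 = 657.09
Step 4: * C * P = 657.09 * 0.98 * 0.85 = 547.4
Step 5: A = 547.4 t/(ha*yr)

547.4


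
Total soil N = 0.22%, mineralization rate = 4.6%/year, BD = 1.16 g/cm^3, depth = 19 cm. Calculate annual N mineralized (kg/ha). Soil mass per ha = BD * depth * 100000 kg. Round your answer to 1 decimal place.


Step 1: Soil mass per ha = BD * depth * 100000 = 1.16 * 19 * 100000 = 2204000 kg
Step 2: Total N pool = soil mass * N%/100 = 2204000 * 0.22/100 = 4848.8 kg/ha
Step 3: N mineralized = N pool * rate%/100 = 4848.8 * 4.6/100 = 223.0 kg/ha/yr

223.0


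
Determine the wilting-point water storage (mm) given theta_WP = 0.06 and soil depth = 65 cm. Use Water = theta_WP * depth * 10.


Step 1: Water (mm) = theta_WP * depth * 10
Step 2: Water = 0.06 * 65 * 10
Step 3: Water = 39.0 mm

39.0


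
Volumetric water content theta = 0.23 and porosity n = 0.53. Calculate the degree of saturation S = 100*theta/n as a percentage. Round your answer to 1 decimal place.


Step 1: S = 100 * theta_v / n
Step 2: S = 100 * 0.23 / 0.53
Step 3: S = 43.4%

43.4


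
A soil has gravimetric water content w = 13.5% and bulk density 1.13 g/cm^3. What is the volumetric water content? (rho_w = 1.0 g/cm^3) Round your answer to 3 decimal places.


Step 1: theta = (w / 100) * BD / rho_w
Step 2: theta = (13.5 / 100) * 1.13 / 1.0
Step 3: theta = 0.135 * 1.13
Step 4: theta = 0.153

0.153


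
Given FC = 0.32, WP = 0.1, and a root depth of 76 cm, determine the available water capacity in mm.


Step 1: Available water = (FC - WP) * depth * 10
Step 2: AW = (0.32 - 0.1) * 76 * 10
Step 3: AW = 0.22 * 76 * 10
Step 4: AW = 167.2 mm

167.2


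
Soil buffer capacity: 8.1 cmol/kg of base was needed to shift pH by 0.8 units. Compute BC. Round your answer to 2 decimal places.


Step 1: BC = change in base / change in pH
Step 2: BC = 8.1 / 0.8
Step 3: BC = 10.13 cmol/(kg*pH unit)

10.13


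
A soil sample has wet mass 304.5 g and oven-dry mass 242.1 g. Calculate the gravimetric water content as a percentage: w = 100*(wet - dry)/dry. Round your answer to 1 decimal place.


Step 1: Water mass = wet - dry = 304.5 - 242.1 = 62.4 g
Step 2: w = 100 * water mass / dry mass
Step 3: w = 100 * 62.4 / 242.1 = 25.8%

25.8


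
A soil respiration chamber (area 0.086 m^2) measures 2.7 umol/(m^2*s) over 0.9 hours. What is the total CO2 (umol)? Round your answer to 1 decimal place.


Step 1: Convert time to seconds: 0.9 hr * 3600 = 3240.0 s
Step 2: Total = flux * area * time_s
Step 3: Total = 2.7 * 0.086 * 3240.0
Step 4: Total = 752.3 umol

752.3


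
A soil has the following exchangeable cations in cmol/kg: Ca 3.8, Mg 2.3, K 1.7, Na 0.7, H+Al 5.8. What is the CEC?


Step 1: CEC = Ca + Mg + K + Na + (H+Al)
Step 2: CEC = 3.8 + 2.3 + 1.7 + 0.7 + 5.8
Step 3: CEC = 14.3 cmol/kg

14.3


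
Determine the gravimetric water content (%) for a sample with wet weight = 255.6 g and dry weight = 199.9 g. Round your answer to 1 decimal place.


Step 1: Water mass = wet - dry = 255.6 - 199.9 = 55.7 g
Step 2: w = 100 * water mass / dry mass
Step 3: w = 100 * 55.7 / 199.9 = 27.9%

27.9


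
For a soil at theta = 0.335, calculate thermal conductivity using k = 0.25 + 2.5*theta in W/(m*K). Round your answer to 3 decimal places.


Step 1: k = 0.25 + 2.5 * theta
Step 2: k = 0.25 + 2.5 * 0.335
Step 3: k = 0.25 + 0.838
Step 4: k = 1.088 W/(m*K)

1.088


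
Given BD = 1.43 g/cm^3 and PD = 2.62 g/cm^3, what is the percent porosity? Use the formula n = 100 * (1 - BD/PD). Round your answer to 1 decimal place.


Step 1: Formula: n = 100 * (1 - BD / PD)
Step 2: n = 100 * (1 - 1.43 / 2.62)
Step 3: n = 100 * (1 - 0.5458)
Step 4: n = 45.4%

45.4


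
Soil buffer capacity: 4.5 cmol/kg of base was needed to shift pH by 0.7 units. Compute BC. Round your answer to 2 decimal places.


Step 1: BC = change in base / change in pH
Step 2: BC = 4.5 / 0.7
Step 3: BC = 6.43 cmol/(kg*pH unit)

6.43


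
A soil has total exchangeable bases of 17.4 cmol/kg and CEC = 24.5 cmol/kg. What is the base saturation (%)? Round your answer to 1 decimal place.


Step 1: BS = 100 * (sum of bases) / CEC
Step 2: BS = 100 * 17.4 / 24.5
Step 3: BS = 71.0%

71.0


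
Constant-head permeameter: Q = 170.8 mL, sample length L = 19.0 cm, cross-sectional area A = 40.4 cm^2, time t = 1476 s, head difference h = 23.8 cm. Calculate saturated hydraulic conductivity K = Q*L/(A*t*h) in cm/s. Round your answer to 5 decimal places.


Step 1: K = Q * L / (A * t * h)
Step 2: Numerator = 170.8 * 19.0 = 3245.2
Step 3: Denominator = 40.4 * 1476 * 23.8 = 1419203.52
Step 4: K = 3245.2 / 1419203.52 = 0.00229 cm/s

0.00229


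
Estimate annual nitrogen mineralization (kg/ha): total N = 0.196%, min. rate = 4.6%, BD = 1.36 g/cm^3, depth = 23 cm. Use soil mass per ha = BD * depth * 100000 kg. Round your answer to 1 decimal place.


Step 1: Soil mass per ha = BD * depth * 100000 = 1.36 * 23 * 100000 = 3128000 kg
Step 2: Total N pool = soil mass * N%/100 = 3128000 * 0.196/100 = 6130.88 kg/ha
Step 3: N mineralized = N pool * rate%/100 = 6130.88 * 4.6/100 = 282.0 kg/ha/yr

282.0


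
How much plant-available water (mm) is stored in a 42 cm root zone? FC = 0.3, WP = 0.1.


Step 1: Available water = (FC - WP) * depth * 10
Step 2: AW = (0.3 - 0.1) * 42 * 10
Step 3: AW = 0.2 * 42 * 10
Step 4: AW = 84.0 mm

84.0


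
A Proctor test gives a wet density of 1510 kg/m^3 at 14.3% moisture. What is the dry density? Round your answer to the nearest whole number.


Step 1: Dry density = wet density / (1 + w/100)
Step 2: Dry density = 1510 / (1 + 14.3/100)
Step 3: Dry density = 1510 / 1.143
Step 4: Dry density = 1321 kg/m^3

1321


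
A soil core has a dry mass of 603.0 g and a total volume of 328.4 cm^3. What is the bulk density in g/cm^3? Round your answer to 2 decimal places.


Step 1: Identify the formula: BD = dry mass / volume
Step 2: Substitute values: BD = 603.0 / 328.4
Step 3: BD = 1.84 g/cm^3

1.84


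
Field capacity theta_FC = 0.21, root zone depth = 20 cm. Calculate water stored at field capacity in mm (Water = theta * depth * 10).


Step 1: Water (mm) = theta_FC * depth (cm) * 10
Step 2: Water = 0.21 * 20 * 10
Step 3: Water = 42.0 mm

42.0


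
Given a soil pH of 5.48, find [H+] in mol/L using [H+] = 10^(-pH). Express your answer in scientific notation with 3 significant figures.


Step 1: [H+] = 10^(-pH)
Step 2: [H+] = 10^(-5.48)
Step 3: [H+] = 3.31e-06 mol/L

3.31e-06


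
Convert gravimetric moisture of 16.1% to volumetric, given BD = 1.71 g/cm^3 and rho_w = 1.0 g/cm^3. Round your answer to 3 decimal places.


Step 1: theta = (w / 100) * BD / rho_w
Step 2: theta = (16.1 / 100) * 1.71 / 1.0
Step 3: theta = 0.161 * 1.71
Step 4: theta = 0.275

0.275


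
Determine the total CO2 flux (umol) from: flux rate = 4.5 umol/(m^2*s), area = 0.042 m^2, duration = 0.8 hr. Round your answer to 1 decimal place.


Step 1: Convert time to seconds: 0.8 hr * 3600 = 2880.0 s
Step 2: Total = flux * area * time_s
Step 3: Total = 4.5 * 0.042 * 2880.0
Step 4: Total = 544.3 umol

544.3


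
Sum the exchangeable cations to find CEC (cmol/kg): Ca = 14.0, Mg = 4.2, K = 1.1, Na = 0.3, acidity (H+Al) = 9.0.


Step 1: CEC = Ca + Mg + K + Na + (H+Al)
Step 2: CEC = 14.0 + 4.2 + 1.1 + 0.3 + 9.0
Step 3: CEC = 28.6 cmol/kg

28.6


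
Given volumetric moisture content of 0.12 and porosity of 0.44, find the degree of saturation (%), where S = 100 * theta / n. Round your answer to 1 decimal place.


Step 1: S = 100 * theta_v / n
Step 2: S = 100 * 0.12 / 0.44
Step 3: S = 27.3%

27.3


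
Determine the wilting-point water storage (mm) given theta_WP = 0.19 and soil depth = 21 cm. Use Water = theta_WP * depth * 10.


Step 1: Water (mm) = theta_WP * depth * 10
Step 2: Water = 0.19 * 21 * 10
Step 3: Water = 39.9 mm

39.9


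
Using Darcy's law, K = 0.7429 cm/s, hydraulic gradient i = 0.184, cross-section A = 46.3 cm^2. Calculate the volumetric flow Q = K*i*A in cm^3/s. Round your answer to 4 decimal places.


Step 1: Apply Darcy's law: Q = K * i * A
Step 2: Q = 0.7429 * 0.184 * 46.3
Step 3: Q = 6.3289 cm^3/s

6.3289


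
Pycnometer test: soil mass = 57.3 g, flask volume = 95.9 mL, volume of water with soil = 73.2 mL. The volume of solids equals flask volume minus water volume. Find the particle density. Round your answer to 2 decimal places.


Step 1: Volume of solids = flask volume - water volume with soil
Step 2: V_solids = 95.9 - 73.2 = 22.7 mL
Step 3: Particle density = mass / V_solids = 57.3 / 22.7 = 2.52 g/cm^3

2.52


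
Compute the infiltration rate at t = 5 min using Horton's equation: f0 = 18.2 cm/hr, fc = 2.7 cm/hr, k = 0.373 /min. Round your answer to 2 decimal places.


Step 1: f = fc + (f0 - fc) * exp(-k * t)
Step 2: exp(-0.373 * 5) = 0.154896
Step 3: f = 2.7 + (18.2 - 2.7) * 0.154896
Step 4: f = 2.7 + 15.5 * 0.154896
Step 5: f = 5.1 cm/hr

5.1


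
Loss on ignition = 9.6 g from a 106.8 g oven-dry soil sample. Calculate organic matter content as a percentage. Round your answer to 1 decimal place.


Step 1: OM% = 100 * LOI / sample mass
Step 2: OM = 100 * 9.6 / 106.8
Step 3: OM = 9.0%

9.0


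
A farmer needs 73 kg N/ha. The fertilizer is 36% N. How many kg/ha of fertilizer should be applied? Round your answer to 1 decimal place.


Step 1: Fertilizer rate = target N / (N content / 100)
Step 2: Rate = 73 / (36 / 100)
Step 3: Rate = 73 / 0.36
Step 4: Rate = 202.8 kg/ha

202.8


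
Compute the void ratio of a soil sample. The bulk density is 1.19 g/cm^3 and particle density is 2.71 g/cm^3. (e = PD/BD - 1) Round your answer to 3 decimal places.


Step 1: e = PD / BD - 1
Step 2: e = 2.71 / 1.19 - 1
Step 3: e = 2.27731 - 1
Step 4: e = 1.277

1.277


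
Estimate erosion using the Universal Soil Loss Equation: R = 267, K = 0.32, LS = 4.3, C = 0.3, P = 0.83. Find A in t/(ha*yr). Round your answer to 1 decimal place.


Step 1: A = R * K * LS * C * P
Step 2: R * K = 267 * 0.32 = 85.44
Step 3: (R*K) * LS = 85.44 * 4.3 = 367.392
Step 4: * C * P = 367.392 * 0.3 * 0.83 = 91.5
Step 5: A = 91.5 t/(ha*yr)

91.5


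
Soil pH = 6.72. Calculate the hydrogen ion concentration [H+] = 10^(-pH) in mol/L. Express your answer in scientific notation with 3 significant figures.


Step 1: [H+] = 10^(-pH)
Step 2: [H+] = 10^(-6.72)
Step 3: [H+] = 1.91e-07 mol/L

1.91e-07


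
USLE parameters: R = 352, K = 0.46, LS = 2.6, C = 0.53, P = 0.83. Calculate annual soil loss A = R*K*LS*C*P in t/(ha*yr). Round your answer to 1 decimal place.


Step 1: A = R * K * LS * C * P
Step 2: R * K = 352 * 0.46 = 161.92
Step 3: (R*K) * LS = 161.92 * 2.6 = 420.992
Step 4: * C * P = 420.992 * 0.53 * 0.83 = 185.2
Step 5: A = 185.2 t/(ha*yr)

185.2


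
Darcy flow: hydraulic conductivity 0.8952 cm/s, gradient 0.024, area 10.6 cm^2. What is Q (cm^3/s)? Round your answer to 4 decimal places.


Step 1: Apply Darcy's law: Q = K * i * A
Step 2: Q = 0.8952 * 0.024 * 10.6
Step 3: Q = 0.2277 cm^3/s

0.2277


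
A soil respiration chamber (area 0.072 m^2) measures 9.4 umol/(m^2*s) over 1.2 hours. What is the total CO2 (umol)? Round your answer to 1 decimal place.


Step 1: Convert time to seconds: 1.2 hr * 3600 = 4320.0 s
Step 2: Total = flux * area * time_s
Step 3: Total = 9.4 * 0.072 * 4320.0
Step 4: Total = 2923.8 umol

2923.8


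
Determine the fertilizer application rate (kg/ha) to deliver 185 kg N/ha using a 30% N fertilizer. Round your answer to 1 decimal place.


Step 1: Fertilizer rate = target N / (N content / 100)
Step 2: Rate = 185 / (30 / 100)
Step 3: Rate = 185 / 0.3
Step 4: Rate = 616.7 kg/ha

616.7


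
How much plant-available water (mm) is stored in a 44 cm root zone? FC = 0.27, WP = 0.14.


Step 1: Available water = (FC - WP) * depth * 10
Step 2: AW = (0.27 - 0.14) * 44 * 10
Step 3: AW = 0.13 * 44 * 10
Step 4: AW = 57.2 mm

57.2


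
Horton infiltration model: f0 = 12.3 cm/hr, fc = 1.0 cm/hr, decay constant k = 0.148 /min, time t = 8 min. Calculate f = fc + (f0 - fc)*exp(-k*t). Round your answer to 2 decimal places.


Step 1: f = fc + (f0 - fc) * exp(-k * t)
Step 2: exp(-0.148 * 8) = 0.306052
Step 3: f = 1.0 + (12.3 - 1.0) * 0.306052
Step 4: f = 1.0 + 11.3 * 0.306052
Step 5: f = 4.46 cm/hr

4.46


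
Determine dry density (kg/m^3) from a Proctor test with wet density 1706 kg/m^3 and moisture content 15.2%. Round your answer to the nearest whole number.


Step 1: Dry density = wet density / (1 + w/100)
Step 2: Dry density = 1706 / (1 + 15.2/100)
Step 3: Dry density = 1706 / 1.152
Step 4: Dry density = 1481 kg/m^3

1481


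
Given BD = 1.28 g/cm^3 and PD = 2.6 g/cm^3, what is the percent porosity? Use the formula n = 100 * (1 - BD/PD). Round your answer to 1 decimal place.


Step 1: Formula: n = 100 * (1 - BD / PD)
Step 2: n = 100 * (1 - 1.28 / 2.6)
Step 3: n = 100 * (1 - 0.49231)
Step 4: n = 50.8%

50.8


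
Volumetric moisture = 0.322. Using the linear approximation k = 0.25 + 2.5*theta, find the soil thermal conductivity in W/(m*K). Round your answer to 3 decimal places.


Step 1: k = 0.25 + 2.5 * theta
Step 2: k = 0.25 + 2.5 * 0.322
Step 3: k = 0.25 + 0.805
Step 4: k = 1.055 W/(m*K)

1.055


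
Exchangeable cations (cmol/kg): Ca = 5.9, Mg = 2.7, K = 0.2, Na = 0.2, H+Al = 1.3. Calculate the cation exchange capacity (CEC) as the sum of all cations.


Step 1: CEC = Ca + Mg + K + Na + (H+Al)
Step 2: CEC = 5.9 + 2.7 + 0.2 + 0.2 + 1.3
Step 3: CEC = 10.3 cmol/kg

10.3


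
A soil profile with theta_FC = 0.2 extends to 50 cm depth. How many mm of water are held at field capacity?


Step 1: Water (mm) = theta_FC * depth (cm) * 10
Step 2: Water = 0.2 * 50 * 10
Step 3: Water = 100.0 mm

100.0


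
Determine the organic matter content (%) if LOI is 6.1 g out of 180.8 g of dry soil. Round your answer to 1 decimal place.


Step 1: OM% = 100 * LOI / sample mass
Step 2: OM = 100 * 6.1 / 180.8
Step 3: OM = 3.4%

3.4


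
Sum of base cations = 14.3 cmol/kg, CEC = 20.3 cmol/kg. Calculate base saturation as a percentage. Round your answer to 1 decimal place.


Step 1: BS = 100 * (sum of bases) / CEC
Step 2: BS = 100 * 14.3 / 20.3
Step 3: BS = 70.4%

70.4


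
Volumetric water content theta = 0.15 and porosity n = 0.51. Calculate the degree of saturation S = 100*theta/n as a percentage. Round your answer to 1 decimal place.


Step 1: S = 100 * theta_v / n
Step 2: S = 100 * 0.15 / 0.51
Step 3: S = 29.4%

29.4


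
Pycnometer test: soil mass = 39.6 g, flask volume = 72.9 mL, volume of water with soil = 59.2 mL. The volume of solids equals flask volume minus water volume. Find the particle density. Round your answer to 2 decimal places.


Step 1: Volume of solids = flask volume - water volume with soil
Step 2: V_solids = 72.9 - 59.2 = 13.7 mL
Step 3: Particle density = mass / V_solids = 39.6 / 13.7 = 2.89 g/cm^3

2.89


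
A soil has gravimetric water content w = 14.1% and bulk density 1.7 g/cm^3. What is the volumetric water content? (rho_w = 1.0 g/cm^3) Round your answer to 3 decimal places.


Step 1: theta = (w / 100) * BD / rho_w
Step 2: theta = (14.1 / 100) * 1.7 / 1.0
Step 3: theta = 0.141 * 1.7
Step 4: theta = 0.24

0.24


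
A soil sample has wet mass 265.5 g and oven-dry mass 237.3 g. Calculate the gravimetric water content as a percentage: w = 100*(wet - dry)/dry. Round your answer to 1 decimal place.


Step 1: Water mass = wet - dry = 265.5 - 237.3 = 28.2 g
Step 2: w = 100 * water mass / dry mass
Step 3: w = 100 * 28.2 / 237.3 = 11.9%

11.9


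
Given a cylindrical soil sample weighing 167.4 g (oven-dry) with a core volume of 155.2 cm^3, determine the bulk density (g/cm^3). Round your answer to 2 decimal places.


Step 1: Identify the formula: BD = dry mass / volume
Step 2: Substitute values: BD = 167.4 / 155.2
Step 3: BD = 1.08 g/cm^3

1.08


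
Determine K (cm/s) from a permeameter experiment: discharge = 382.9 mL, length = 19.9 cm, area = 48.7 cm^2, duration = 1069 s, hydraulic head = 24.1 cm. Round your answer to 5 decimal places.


Step 1: K = Q * L / (A * t * h)
Step 2: Numerator = 382.9 * 19.9 = 7619.71
Step 3: Denominator = 48.7 * 1069 * 24.1 = 1254653.23
Step 4: K = 7619.71 / 1254653.23 = 0.00607 cm/s

0.00607


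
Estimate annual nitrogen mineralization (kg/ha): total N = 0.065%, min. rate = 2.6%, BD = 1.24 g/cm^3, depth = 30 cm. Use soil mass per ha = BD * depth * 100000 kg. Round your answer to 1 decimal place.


Step 1: Soil mass per ha = BD * depth * 100000 = 1.24 * 30 * 100000 = 3720000 kg
Step 2: Total N pool = soil mass * N%/100 = 3720000 * 0.065/100 = 2418.0 kg/ha
Step 3: N mineralized = N pool * rate%/100 = 2418.0 * 2.6/100 = 62.9 kg/ha/yr

62.9


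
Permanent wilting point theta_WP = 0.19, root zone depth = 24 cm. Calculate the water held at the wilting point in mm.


Step 1: Water (mm) = theta_WP * depth * 10
Step 2: Water = 0.19 * 24 * 10
Step 3: Water = 45.6 mm

45.6


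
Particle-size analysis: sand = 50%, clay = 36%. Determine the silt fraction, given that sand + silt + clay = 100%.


Step 1: sand + silt + clay = 100%
Step 2: silt = 100 - sand - clay
Step 3: silt = 100 - 50 - 36
Step 4: silt = 14%

14


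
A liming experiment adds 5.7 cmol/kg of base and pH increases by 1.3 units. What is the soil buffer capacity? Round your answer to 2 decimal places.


Step 1: BC = change in base / change in pH
Step 2: BC = 5.7 / 1.3
Step 3: BC = 4.38 cmol/(kg*pH unit)

4.38


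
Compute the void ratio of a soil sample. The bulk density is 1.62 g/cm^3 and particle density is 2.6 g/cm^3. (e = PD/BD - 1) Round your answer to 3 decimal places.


Step 1: e = PD / BD - 1
Step 2: e = 2.6 / 1.62 - 1
Step 3: e = 1.60494 - 1
Step 4: e = 0.605

0.605


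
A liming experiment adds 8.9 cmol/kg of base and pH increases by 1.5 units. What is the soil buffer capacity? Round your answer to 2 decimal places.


Step 1: BC = change in base / change in pH
Step 2: BC = 8.9 / 1.5
Step 3: BC = 5.93 cmol/(kg*pH unit)

5.93


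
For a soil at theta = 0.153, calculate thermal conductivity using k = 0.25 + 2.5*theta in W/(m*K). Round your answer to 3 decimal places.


Step 1: k = 0.25 + 2.5 * theta
Step 2: k = 0.25 + 2.5 * 0.153
Step 3: k = 0.25 + 0.383
Step 4: k = 0.633 W/(m*K)

0.633


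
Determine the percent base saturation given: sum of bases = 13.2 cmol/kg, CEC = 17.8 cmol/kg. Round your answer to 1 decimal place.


Step 1: BS = 100 * (sum of bases) / CEC
Step 2: BS = 100 * 13.2 / 17.8
Step 3: BS = 74.2%

74.2


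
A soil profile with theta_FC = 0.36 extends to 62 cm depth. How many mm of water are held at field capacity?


Step 1: Water (mm) = theta_FC * depth (cm) * 10
Step 2: Water = 0.36 * 62 * 10
Step 3: Water = 223.2 mm

223.2


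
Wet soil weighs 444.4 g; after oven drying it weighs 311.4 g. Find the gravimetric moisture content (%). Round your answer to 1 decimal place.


Step 1: Water mass = wet - dry = 444.4 - 311.4 = 133.0 g
Step 2: w = 100 * water mass / dry mass
Step 3: w = 100 * 133.0 / 311.4 = 42.7%

42.7


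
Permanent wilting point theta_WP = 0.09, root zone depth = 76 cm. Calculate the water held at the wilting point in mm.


Step 1: Water (mm) = theta_WP * depth * 10
Step 2: Water = 0.09 * 76 * 10
Step 3: Water = 68.4 mm

68.4


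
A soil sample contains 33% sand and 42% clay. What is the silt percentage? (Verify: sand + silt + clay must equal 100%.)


Step 1: sand + silt + clay = 100%
Step 2: silt = 100 - sand - clay
Step 3: silt = 100 - 33 - 42
Step 4: silt = 25%

25


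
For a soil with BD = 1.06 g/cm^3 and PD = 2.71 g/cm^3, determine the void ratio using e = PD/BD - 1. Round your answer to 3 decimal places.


Step 1: e = PD / BD - 1
Step 2: e = 2.71 / 1.06 - 1
Step 3: e = 2.5566 - 1
Step 4: e = 1.557

1.557


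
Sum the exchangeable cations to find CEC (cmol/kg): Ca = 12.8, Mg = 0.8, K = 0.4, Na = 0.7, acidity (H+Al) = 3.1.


Step 1: CEC = Ca + Mg + K + Na + (H+Al)
Step 2: CEC = 12.8 + 0.8 + 0.4 + 0.7 + 3.1
Step 3: CEC = 17.8 cmol/kg

17.8


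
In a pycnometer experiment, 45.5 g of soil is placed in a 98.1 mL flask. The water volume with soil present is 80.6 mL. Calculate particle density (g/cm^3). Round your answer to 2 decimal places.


Step 1: Volume of solids = flask volume - water volume with soil
Step 2: V_solids = 98.1 - 80.6 = 17.5 mL
Step 3: Particle density = mass / V_solids = 45.5 / 17.5 = 2.6 g/cm^3

2.6


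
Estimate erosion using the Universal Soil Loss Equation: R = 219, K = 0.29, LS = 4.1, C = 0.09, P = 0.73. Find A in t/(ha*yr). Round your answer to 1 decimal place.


Step 1: A = R * K * LS * C * P
Step 2: R * K = 219 * 0.29 = 63.51
Step 3: (R*K) * LS = 63.51 * 4.1 = 260.391
Step 4: * C * P = 260.391 * 0.09 * 0.73 = 17.1
Step 5: A = 17.1 t/(ha*yr)

17.1


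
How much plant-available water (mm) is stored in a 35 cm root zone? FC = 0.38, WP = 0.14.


Step 1: Available water = (FC - WP) * depth * 10
Step 2: AW = (0.38 - 0.14) * 35 * 10
Step 3: AW = 0.24 * 35 * 10
Step 4: AW = 84.0 mm

84.0


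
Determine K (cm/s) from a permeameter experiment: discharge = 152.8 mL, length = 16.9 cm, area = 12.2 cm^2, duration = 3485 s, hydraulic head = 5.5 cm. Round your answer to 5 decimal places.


Step 1: K = Q * L / (A * t * h)
Step 2: Numerator = 152.8 * 16.9 = 2582.32
Step 3: Denominator = 12.2 * 3485 * 5.5 = 233843.5
Step 4: K = 2582.32 / 233843.5 = 0.01104 cm/s

0.01104


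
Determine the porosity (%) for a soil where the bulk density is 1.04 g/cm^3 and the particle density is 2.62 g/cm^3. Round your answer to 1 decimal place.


Step 1: Formula: n = 100 * (1 - BD / PD)
Step 2: n = 100 * (1 - 1.04 / 2.62)
Step 3: n = 100 * (1 - 0.39695)
Step 4: n = 60.3%

60.3


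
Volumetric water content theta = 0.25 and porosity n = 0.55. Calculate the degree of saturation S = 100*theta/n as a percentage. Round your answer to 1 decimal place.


Step 1: S = 100 * theta_v / n
Step 2: S = 100 * 0.25 / 0.55
Step 3: S = 45.5%

45.5


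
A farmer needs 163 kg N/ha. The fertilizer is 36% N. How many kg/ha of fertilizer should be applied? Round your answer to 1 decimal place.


Step 1: Fertilizer rate = target N / (N content / 100)
Step 2: Rate = 163 / (36 / 100)
Step 3: Rate = 163 / 0.36
Step 4: Rate = 452.8 kg/ha

452.8


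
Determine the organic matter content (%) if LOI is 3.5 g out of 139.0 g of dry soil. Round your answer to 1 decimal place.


Step 1: OM% = 100 * LOI / sample mass
Step 2: OM = 100 * 3.5 / 139.0
Step 3: OM = 2.5%

2.5


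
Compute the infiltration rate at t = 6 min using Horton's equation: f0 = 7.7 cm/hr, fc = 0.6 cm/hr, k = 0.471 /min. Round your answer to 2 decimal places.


Step 1: f = fc + (f0 - fc) * exp(-k * t)
Step 2: exp(-0.471 * 6) = 0.059249
Step 3: f = 0.6 + (7.7 - 0.6) * 0.059249
Step 4: f = 0.6 + 7.1 * 0.059249
Step 5: f = 1.02 cm/hr

1.02


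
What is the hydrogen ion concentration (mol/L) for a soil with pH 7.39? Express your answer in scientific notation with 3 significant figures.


Step 1: [H+] = 10^(-pH)
Step 2: [H+] = 10^(-7.39)
Step 3: [H+] = 4.07e-08 mol/L

4.07e-08


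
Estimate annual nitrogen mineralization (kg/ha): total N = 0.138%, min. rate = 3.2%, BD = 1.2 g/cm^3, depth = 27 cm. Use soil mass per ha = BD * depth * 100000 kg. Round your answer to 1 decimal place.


Step 1: Soil mass per ha = BD * depth * 100000 = 1.2 * 27 * 100000 = 3240000 kg
Step 2: Total N pool = soil mass * N%/100 = 3240000 * 0.138/100 = 4471.2 kg/ha
Step 3: N mineralized = N pool * rate%/100 = 4471.2 * 3.2/100 = 143.1 kg/ha/yr

143.1


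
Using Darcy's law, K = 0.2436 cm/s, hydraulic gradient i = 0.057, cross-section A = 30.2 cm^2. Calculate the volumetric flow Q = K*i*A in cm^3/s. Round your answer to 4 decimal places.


Step 1: Apply Darcy's law: Q = K * i * A
Step 2: Q = 0.2436 * 0.057 * 30.2
Step 3: Q = 0.4193 cm^3/s

0.4193


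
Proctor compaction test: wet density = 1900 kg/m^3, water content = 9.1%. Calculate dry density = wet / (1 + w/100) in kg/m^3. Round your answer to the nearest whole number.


Step 1: Dry density = wet density / (1 + w/100)
Step 2: Dry density = 1900 / (1 + 9.1/100)
Step 3: Dry density = 1900 / 1.091
Step 4: Dry density = 1742 kg/m^3

1742


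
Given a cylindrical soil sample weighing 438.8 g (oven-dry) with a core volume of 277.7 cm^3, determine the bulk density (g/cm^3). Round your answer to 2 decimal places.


Step 1: Identify the formula: BD = dry mass / volume
Step 2: Substitute values: BD = 438.8 / 277.7
Step 3: BD = 1.58 g/cm^3

1.58


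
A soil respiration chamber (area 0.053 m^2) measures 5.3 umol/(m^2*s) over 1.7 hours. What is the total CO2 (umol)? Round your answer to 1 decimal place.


Step 1: Convert time to seconds: 1.7 hr * 3600 = 6120.0 s
Step 2: Total = flux * area * time_s
Step 3: Total = 5.3 * 0.053 * 6120.0
Step 4: Total = 1719.1 umol

1719.1


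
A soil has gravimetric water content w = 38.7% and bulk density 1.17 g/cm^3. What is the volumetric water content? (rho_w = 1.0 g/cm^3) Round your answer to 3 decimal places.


Step 1: theta = (w / 100) * BD / rho_w
Step 2: theta = (38.7 / 100) * 1.17 / 1.0
Step 3: theta = 0.387 * 1.17
Step 4: theta = 0.453

0.453


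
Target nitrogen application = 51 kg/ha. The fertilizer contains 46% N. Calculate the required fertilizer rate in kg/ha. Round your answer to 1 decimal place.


Step 1: Fertilizer rate = target N / (N content / 100)
Step 2: Rate = 51 / (46 / 100)
Step 3: Rate = 51 / 0.46
Step 4: Rate = 110.9 kg/ha

110.9


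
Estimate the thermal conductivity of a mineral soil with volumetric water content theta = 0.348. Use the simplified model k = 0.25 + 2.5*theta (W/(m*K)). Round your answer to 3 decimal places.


Step 1: k = 0.25 + 2.5 * theta
Step 2: k = 0.25 + 2.5 * 0.348
Step 3: k = 0.25 + 0.87
Step 4: k = 1.12 W/(m*K)

1.12


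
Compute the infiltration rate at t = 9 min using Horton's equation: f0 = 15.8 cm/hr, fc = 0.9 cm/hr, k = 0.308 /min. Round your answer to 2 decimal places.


Step 1: f = fc + (f0 - fc) * exp(-k * t)
Step 2: exp(-0.308 * 9) = 0.062537
Step 3: f = 0.9 + (15.8 - 0.9) * 0.062537
Step 4: f = 0.9 + 14.9 * 0.062537
Step 5: f = 1.83 cm/hr

1.83


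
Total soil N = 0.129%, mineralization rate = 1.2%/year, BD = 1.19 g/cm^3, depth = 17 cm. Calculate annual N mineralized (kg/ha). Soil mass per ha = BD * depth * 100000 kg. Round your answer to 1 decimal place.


Step 1: Soil mass per ha = BD * depth * 100000 = 1.19 * 17 * 100000 = 2023000 kg
Step 2: Total N pool = soil mass * N%/100 = 2023000 * 0.129/100 = 2609.67 kg/ha
Step 3: N mineralized = N pool * rate%/100 = 2609.67 * 1.2/100 = 31.3 kg/ha/yr

31.3


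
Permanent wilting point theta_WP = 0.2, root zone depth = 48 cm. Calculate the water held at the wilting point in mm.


Step 1: Water (mm) = theta_WP * depth * 10
Step 2: Water = 0.2 * 48 * 10
Step 3: Water = 96.0 mm

96.0


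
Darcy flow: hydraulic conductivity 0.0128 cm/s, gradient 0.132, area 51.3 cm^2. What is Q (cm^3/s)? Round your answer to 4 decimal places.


Step 1: Apply Darcy's law: Q = K * i * A
Step 2: Q = 0.0128 * 0.132 * 51.3
Step 3: Q = 0.0867 cm^3/s

0.0867


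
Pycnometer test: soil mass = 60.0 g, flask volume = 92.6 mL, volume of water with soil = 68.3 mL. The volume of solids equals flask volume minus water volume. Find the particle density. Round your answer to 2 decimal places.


Step 1: Volume of solids = flask volume - water volume with soil
Step 2: V_solids = 92.6 - 68.3 = 24.3 mL
Step 3: Particle density = mass / V_solids = 60.0 / 24.3 = 2.47 g/cm^3

2.47


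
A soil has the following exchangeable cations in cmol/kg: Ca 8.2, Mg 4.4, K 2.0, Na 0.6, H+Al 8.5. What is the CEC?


Step 1: CEC = Ca + Mg + K + Na + (H+Al)
Step 2: CEC = 8.2 + 4.4 + 2.0 + 0.6 + 8.5
Step 3: CEC = 23.7 cmol/kg

23.7


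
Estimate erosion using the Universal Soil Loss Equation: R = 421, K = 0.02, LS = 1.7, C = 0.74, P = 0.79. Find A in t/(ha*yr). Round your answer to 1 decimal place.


Step 1: A = R * K * LS * C * P
Step 2: R * K = 421 * 0.02 = 8.42
Step 3: (R*K) * LS = 8.42 * 1.7 = 14.314
Step 4: * C * P = 14.314 * 0.74 * 0.79 = 8.4
Step 5: A = 8.4 t/(ha*yr)

8.4


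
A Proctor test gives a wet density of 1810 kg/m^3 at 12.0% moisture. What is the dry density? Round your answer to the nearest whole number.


Step 1: Dry density = wet density / (1 + w/100)
Step 2: Dry density = 1810 / (1 + 12.0/100)
Step 3: Dry density = 1810 / 1.12
Step 4: Dry density = 1616 kg/m^3

1616


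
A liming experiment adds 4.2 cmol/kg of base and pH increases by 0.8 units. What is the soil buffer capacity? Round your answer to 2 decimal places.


Step 1: BC = change in base / change in pH
Step 2: BC = 4.2 / 0.8
Step 3: BC = 5.25 cmol/(kg*pH unit)

5.25


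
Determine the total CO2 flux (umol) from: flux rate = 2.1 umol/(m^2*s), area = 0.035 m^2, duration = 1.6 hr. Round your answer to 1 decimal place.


Step 1: Convert time to seconds: 1.6 hr * 3600 = 5760.0 s
Step 2: Total = flux * area * time_s
Step 3: Total = 2.1 * 0.035 * 5760.0
Step 4: Total = 423.4 umol

423.4


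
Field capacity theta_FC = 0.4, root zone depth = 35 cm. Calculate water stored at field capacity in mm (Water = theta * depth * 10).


Step 1: Water (mm) = theta_FC * depth (cm) * 10
Step 2: Water = 0.4 * 35 * 10
Step 3: Water = 140.0 mm

140.0


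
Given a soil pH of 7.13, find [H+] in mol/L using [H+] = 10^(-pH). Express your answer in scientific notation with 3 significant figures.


Step 1: [H+] = 10^(-pH)
Step 2: [H+] = 10^(-7.13)
Step 3: [H+] = 7.41e-08 mol/L

7.41e-08


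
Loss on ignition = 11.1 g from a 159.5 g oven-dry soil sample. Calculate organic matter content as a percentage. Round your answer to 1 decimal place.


Step 1: OM% = 100 * LOI / sample mass
Step 2: OM = 100 * 11.1 / 159.5
Step 3: OM = 7.0%

7.0


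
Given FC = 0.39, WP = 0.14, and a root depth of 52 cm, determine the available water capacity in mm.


Step 1: Available water = (FC - WP) * depth * 10
Step 2: AW = (0.39 - 0.14) * 52 * 10
Step 3: AW = 0.25 * 52 * 10
Step 4: AW = 130.0 mm

130.0


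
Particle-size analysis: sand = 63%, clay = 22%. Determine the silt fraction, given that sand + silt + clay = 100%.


Step 1: sand + silt + clay = 100%
Step 2: silt = 100 - sand - clay
Step 3: silt = 100 - 63 - 22
Step 4: silt = 15%

15


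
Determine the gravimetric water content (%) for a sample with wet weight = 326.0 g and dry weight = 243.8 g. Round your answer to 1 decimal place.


Step 1: Water mass = wet - dry = 326.0 - 243.8 = 82.2 g
Step 2: w = 100 * water mass / dry mass
Step 3: w = 100 * 82.2 / 243.8 = 33.7%

33.7


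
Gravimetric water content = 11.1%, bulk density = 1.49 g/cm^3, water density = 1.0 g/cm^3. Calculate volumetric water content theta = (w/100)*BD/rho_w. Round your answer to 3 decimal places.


Step 1: theta = (w / 100) * BD / rho_w
Step 2: theta = (11.1 / 100) * 1.49 / 1.0
Step 3: theta = 0.111 * 1.49
Step 4: theta = 0.165

0.165


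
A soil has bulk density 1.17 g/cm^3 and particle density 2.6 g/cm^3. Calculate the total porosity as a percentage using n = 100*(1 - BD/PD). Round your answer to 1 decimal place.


Step 1: Formula: n = 100 * (1 - BD / PD)
Step 2: n = 100 * (1 - 1.17 / 2.6)
Step 3: n = 100 * (1 - 0.45)
Step 4: n = 55.0%

55.0


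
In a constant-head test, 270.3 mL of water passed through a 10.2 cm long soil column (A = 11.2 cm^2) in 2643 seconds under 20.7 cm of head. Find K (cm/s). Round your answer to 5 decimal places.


Step 1: K = Q * L / (A * t * h)
Step 2: Numerator = 270.3 * 10.2 = 2757.06
Step 3: Denominator = 11.2 * 2643 * 20.7 = 612753.12
Step 4: K = 2757.06 / 612753.12 = 0.0045 cm/s

0.0045


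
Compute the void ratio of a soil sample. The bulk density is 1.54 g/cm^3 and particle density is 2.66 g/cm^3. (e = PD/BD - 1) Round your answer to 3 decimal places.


Step 1: e = PD / BD - 1
Step 2: e = 2.66 / 1.54 - 1
Step 3: e = 1.72727 - 1
Step 4: e = 0.727

0.727


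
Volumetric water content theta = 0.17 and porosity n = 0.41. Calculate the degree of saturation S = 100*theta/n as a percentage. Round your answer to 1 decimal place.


Step 1: S = 100 * theta_v / n
Step 2: S = 100 * 0.17 / 0.41
Step 3: S = 41.5%

41.5


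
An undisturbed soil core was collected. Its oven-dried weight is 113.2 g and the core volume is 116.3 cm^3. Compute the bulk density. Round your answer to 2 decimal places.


Step 1: Identify the formula: BD = dry mass / volume
Step 2: Substitute values: BD = 113.2 / 116.3
Step 3: BD = 0.97 g/cm^3

0.97


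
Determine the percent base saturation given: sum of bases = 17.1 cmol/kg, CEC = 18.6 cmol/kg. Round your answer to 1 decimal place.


Step 1: BS = 100 * (sum of bases) / CEC
Step 2: BS = 100 * 17.1 / 18.6
Step 3: BS = 91.9%

91.9


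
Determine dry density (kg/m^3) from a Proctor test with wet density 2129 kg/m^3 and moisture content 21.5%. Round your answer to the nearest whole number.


Step 1: Dry density = wet density / (1 + w/100)
Step 2: Dry density = 2129 / (1 + 21.5/100)
Step 3: Dry density = 2129 / 1.215
Step 4: Dry density = 1752 kg/m^3

1752
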